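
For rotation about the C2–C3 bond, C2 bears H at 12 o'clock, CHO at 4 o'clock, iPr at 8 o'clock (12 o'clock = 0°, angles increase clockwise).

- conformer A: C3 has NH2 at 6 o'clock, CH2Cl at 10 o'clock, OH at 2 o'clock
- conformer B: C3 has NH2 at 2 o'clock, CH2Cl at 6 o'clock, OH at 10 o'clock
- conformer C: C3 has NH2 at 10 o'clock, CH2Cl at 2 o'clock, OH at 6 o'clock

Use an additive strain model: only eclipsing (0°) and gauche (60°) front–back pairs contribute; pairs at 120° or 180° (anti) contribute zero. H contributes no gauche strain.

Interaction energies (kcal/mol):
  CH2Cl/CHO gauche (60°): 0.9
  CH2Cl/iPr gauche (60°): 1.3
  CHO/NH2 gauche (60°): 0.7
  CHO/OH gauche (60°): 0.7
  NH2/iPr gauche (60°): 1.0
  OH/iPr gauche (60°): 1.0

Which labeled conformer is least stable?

A (staggered): CHO(120°)/NH2(180°) gauche 0.7; CHO(120°)/OH(60°) gauche 0.7; iPr(240°)/NH2(180°) gauche 1.0; iPr(240°)/CH2Cl(300°) gauche 1.3 → 3.7 kcal/mol.
B (staggered): CHO(120°)/NH2(60°) gauche 0.7; CHO(120°)/CH2Cl(180°) gauche 0.9; iPr(240°)/CH2Cl(180°) gauche 1.3; iPr(240°)/OH(300°) gauche 1.0 → 3.9 kcal/mol.
C (staggered): CHO(120°)/CH2Cl(60°) gauche 0.9; CHO(120°)/OH(180°) gauche 0.7; iPr(240°)/NH2(300°) gauche 1.0; iPr(240°)/OH(180°) gauche 1.0 → 3.6 kcal/mol.
B has the highest total (3.9 kcal/mol).

B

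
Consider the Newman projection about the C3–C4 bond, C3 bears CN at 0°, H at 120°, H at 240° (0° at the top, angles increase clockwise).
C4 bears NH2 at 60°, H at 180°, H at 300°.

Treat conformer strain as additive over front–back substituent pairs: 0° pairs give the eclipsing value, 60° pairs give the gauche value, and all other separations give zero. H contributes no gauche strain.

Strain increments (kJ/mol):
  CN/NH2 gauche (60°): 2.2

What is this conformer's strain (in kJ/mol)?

This conformer is staggered. CN at 0° is gauche with NH2 at 60° (2.2). Total 2.2 kJ/mol.

2.2 kJ/mol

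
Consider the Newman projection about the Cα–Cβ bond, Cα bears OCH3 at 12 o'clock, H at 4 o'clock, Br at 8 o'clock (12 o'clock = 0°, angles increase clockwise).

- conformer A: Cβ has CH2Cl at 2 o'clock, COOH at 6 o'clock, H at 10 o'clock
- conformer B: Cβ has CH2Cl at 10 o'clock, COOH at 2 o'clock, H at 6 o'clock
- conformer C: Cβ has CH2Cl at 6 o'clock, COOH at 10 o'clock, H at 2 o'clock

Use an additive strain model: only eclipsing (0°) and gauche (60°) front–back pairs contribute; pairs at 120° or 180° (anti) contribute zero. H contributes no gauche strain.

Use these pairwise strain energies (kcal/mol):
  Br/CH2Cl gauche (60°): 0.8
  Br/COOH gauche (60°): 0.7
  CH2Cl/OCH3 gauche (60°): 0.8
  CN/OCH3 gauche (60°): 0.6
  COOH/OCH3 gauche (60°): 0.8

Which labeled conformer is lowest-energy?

A (staggered): OCH3(0°)/CH2Cl(60°) gauche 0.8; Br(240°)/COOH(180°) gauche 0.7 → 1.5 kcal/mol.
B (staggered): OCH3(0°)/CH2Cl(300°) gauche 0.8; OCH3(0°)/COOH(60°) gauche 0.8; Br(240°)/CH2Cl(300°) gauche 0.8 → 2.4 kcal/mol.
C (staggered): OCH3(0°)/COOH(300°) gauche 0.8; Br(240°)/CH2Cl(180°) gauche 0.8; Br(240°)/COOH(300°) gauche 0.7 → 2.3 kcal/mol.
A has the lowest total (1.5 kcal/mol).

A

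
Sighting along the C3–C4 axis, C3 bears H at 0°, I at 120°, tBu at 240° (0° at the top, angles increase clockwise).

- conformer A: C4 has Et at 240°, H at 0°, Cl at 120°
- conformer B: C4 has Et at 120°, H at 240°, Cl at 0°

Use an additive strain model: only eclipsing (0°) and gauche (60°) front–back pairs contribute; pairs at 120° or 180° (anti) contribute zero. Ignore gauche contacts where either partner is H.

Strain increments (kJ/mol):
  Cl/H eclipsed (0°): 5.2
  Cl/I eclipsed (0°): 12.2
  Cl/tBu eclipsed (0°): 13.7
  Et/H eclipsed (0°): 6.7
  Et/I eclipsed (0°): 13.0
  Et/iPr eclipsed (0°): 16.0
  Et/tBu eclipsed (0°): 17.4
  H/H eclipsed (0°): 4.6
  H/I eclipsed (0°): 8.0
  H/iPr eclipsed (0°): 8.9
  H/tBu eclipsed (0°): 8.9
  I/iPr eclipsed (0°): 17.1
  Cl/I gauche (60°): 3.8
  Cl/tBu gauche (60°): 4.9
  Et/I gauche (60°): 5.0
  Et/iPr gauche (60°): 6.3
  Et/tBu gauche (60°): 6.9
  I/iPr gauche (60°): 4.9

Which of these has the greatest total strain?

A is eclipsed. H at 0° is eclipsed with H at 0° (4.6); I at 120° is eclipsed with Cl at 120° (12.2); tBu at 240° is eclipsed with Et at 240° (17.4). Total 34.2 kJ/mol.
B is eclipsed. H at 0° is eclipsed with Cl at 0° (5.2); I at 120° is eclipsed with Et at 120° (13.0); tBu at 240° is eclipsed with H at 240° (8.9). Total 27.1 kJ/mol.
A has the highest total (34.2 kJ/mol).

A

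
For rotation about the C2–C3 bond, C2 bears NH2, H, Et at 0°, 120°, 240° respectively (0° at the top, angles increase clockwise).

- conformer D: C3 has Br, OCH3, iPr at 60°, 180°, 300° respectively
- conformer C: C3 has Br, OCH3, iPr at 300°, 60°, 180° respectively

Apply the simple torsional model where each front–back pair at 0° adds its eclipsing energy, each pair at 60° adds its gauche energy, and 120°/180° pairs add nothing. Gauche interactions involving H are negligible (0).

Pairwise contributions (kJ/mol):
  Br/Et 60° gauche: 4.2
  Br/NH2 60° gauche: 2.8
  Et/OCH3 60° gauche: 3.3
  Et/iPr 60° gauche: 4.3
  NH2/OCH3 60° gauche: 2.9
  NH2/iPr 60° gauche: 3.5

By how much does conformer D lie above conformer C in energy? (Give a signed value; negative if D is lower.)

-0.3 kJ/mol

D (staggered): NH2–Br gauche, NH2–iPr gauche, Et–OCH3 gauche, Et–iPr gauche; 2.8 + 3.5 + 3.3 + 4.3 = 13.9 kJ/mol.
C (staggered): NH2–Br gauche, NH2–OCH3 gauche, Et–Br gauche, Et–iPr gauche; 2.8 + 2.9 + 4.2 + 4.3 = 14.2 kJ/mol.
E(D) − E(C) = 13.9 − 14.2 = -0.3 kJ/mol.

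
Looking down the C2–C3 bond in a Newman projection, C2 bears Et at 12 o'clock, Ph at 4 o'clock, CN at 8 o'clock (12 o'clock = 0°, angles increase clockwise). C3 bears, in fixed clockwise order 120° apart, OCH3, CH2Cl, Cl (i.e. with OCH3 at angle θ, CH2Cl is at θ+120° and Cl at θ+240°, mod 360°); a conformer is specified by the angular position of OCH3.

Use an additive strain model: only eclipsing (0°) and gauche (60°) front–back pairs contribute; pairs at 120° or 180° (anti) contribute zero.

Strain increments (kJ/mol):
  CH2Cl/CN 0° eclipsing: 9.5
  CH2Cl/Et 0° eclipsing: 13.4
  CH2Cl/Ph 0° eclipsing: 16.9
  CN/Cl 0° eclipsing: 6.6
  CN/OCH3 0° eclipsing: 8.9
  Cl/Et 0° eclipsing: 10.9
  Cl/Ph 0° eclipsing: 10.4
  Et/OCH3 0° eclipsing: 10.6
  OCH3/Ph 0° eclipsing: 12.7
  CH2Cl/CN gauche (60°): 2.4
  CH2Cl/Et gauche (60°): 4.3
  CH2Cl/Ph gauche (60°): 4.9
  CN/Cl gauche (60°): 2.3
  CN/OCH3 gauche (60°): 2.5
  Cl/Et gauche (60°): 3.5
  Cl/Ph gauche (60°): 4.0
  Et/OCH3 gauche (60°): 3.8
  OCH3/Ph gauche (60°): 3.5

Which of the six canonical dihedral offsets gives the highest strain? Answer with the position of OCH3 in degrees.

0°

OCH3 at 0° (eclipsed): Et(0°)/OCH3(0°) eclipsed 10.6; Ph(120°)/CH2Cl(120°) eclipsed 16.9; CN(240°)/Cl(240°) eclipsed 6.6 → 34.1 kJ/mol.
OCH3 at 60° (staggered): Et(0°)/OCH3(60°) gauche 3.8; Et(0°)/Cl(300°) gauche 3.5; Ph(120°)/OCH3(60°) gauche 3.5; Ph(120°)/CH2Cl(180°) gauche 4.9; CN(240°)/CH2Cl(180°) gauche 2.4; CN(240°)/Cl(300°) gauche 2.3 → 20.4 kJ/mol.
OCH3 at 120° (eclipsed): Et(0°)/Cl(0°) eclipsed 10.9; Ph(120°)/OCH3(120°) eclipsed 12.7; CN(240°)/CH2Cl(240°) eclipsed 9.5 → 33.1 kJ/mol.
OCH3 at 180° (staggered): Et(0°)/CH2Cl(300°) gauche 4.3; Et(0°)/Cl(60°) gauche 3.5; Ph(120°)/OCH3(180°) gauche 3.5; Ph(120°)/Cl(60°) gauche 4.0; CN(240°)/OCH3(180°) gauche 2.5; CN(240°)/CH2Cl(300°) gauche 2.4 → 20.2 kJ/mol.
OCH3 at 240° (eclipsed): Et(0°)/CH2Cl(0°) eclipsed 13.4; Ph(120°)/Cl(120°) eclipsed 10.4; CN(240°)/OCH3(240°) eclipsed 8.9 → 32.7 kJ/mol.
OCH3 at 300° (staggered): Et(0°)/OCH3(300°) gauche 3.8; Et(0°)/CH2Cl(60°) gauche 4.3; Ph(120°)/CH2Cl(60°) gauche 4.9; Ph(120°)/Cl(180°) gauche 4.0; CN(240°)/OCH3(300°) gauche 2.5; CN(240°)/Cl(180°) gauche 2.3 → 21.8 kJ/mol.
The maximum (34.1 kJ/mol) occurs with OCH3 at 0°.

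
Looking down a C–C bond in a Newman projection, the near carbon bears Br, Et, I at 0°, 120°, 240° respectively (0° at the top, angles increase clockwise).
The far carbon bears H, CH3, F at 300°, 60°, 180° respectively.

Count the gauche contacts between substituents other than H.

Non-H gauche pairs: Br(0°)/CH3(60°); Et(120°)/CH3(60°); Et(120°)/F(180°); I(240°)/F(180°) — 4 interactions.

4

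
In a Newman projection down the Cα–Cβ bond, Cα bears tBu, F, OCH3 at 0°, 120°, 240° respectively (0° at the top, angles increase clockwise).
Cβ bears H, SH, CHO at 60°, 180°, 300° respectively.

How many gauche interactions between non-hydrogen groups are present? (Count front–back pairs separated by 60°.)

4

Non-H gauche pairs: tBu(0°)/CHO(300°); F(120°)/SH(180°); OCH3(240°)/SH(180°); OCH3(240°)/CHO(300°) — 4 interactions.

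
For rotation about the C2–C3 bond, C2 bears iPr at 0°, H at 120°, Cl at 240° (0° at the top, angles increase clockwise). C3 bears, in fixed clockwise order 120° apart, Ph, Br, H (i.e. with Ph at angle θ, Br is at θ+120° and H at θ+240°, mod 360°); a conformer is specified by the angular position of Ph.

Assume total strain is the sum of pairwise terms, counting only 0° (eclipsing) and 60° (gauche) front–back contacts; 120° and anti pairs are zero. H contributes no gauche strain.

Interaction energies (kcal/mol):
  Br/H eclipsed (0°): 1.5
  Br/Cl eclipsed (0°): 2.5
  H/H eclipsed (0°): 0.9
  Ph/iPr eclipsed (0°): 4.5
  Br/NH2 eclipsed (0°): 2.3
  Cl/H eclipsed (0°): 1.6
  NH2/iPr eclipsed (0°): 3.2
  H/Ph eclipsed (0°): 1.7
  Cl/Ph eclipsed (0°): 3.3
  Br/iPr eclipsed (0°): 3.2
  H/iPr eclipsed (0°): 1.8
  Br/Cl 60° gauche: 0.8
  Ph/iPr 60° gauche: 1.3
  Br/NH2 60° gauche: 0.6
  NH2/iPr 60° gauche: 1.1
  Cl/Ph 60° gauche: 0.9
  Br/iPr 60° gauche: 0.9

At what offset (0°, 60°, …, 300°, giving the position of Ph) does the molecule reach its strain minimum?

Ph at 0° is eclipsed. iPr at 0° is eclipsed with Ph at 0° (4.5); H at 120° is eclipsed with Br at 120° (1.5); Cl at 240° is eclipsed with H at 240° (1.6). Total 7.6 kcal/mol.
Ph at 60° is staggered. iPr at 0° is gauche with Ph at 60° (1.3); Cl at 240° is gauche with Br at 180° (0.8). Total 2.1 kcal/mol.
Ph at 120° is eclipsed. iPr at 0° is eclipsed with H at 0° (1.8); H at 120° is eclipsed with Ph at 120° (1.7); Cl at 240° is eclipsed with Br at 240° (2.5). Total 6.0 kcal/mol.
Ph at 180° is staggered. iPr at 0° is gauche with Br at 300° (0.9); Cl at 240° is gauche with Ph at 180° (0.9); Cl at 240° is gauche with Br at 300° (0.8). Total 2.6 kcal/mol.
Ph at 240° is eclipsed. iPr at 0° is eclipsed with Br at 0° (3.2); H at 120° is eclipsed with H at 120° (0.9); Cl at 240° is eclipsed with Ph at 240° (3.3). Total 7.4 kcal/mol.
Ph at 300° is staggered. iPr at 0° is gauche with Ph at 300° (1.3); iPr at 0° is gauche with Br at 60° (0.9); Cl at 240° is gauche with Ph at 300° (0.9). Total 3.1 kcal/mol.
The minimum (2.1 kcal/mol) occurs with Ph at 60°.

60°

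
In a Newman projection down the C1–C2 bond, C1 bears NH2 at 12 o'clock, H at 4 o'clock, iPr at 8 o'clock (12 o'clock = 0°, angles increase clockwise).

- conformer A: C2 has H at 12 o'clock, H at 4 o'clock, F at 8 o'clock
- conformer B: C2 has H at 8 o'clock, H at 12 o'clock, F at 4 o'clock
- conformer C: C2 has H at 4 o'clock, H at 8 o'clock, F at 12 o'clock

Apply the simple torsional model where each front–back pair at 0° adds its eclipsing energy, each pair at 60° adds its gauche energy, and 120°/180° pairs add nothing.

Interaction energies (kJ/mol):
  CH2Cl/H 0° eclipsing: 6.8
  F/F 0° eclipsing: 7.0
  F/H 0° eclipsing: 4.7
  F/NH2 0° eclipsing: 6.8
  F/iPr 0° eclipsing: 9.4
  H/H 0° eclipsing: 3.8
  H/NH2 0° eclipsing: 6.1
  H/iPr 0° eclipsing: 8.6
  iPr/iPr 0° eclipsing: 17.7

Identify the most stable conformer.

C

A (eclipsed): NH2–H eclipsed, H–H eclipsed, iPr–F eclipsed; 6.1 + 3.8 + 9.4 = 19.3 kJ/mol.
B (eclipsed): NH2–H eclipsed, H–F eclipsed, iPr–H eclipsed; 6.1 + 4.7 + 8.6 = 19.4 kJ/mol.
C (eclipsed): NH2–F eclipsed, H–H eclipsed, iPr–H eclipsed; 6.8 + 3.8 + 8.6 = 19.2 kJ/mol.
C has the lowest total (19.2 kJ/mol).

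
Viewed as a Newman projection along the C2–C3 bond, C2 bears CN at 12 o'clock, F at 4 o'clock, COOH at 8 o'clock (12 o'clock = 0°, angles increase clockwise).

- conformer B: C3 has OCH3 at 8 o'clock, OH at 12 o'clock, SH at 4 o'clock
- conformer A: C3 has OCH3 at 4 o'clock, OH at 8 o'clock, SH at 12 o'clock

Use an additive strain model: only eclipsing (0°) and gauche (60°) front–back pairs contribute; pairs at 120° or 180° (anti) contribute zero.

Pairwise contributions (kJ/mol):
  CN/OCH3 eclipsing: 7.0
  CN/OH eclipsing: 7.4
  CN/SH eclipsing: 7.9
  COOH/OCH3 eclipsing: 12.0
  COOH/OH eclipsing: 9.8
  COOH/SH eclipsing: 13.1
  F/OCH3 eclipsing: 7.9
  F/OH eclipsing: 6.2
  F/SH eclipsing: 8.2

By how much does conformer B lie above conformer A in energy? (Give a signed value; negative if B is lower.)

B (eclipsed): CN–OH eclipsed, F–SH eclipsed, COOH–OCH3 eclipsed; 7.4 + 8.2 + 12.0 = 27.6 kJ/mol.
A (eclipsed): CN–SH eclipsed, F–OCH3 eclipsed, COOH–OH eclipsed; 7.9 + 7.9 + 9.8 = 25.6 kJ/mol.
E(B) − E(A) = 27.6 − 25.6 = +2.0 kJ/mol.

+2.0 kJ/mol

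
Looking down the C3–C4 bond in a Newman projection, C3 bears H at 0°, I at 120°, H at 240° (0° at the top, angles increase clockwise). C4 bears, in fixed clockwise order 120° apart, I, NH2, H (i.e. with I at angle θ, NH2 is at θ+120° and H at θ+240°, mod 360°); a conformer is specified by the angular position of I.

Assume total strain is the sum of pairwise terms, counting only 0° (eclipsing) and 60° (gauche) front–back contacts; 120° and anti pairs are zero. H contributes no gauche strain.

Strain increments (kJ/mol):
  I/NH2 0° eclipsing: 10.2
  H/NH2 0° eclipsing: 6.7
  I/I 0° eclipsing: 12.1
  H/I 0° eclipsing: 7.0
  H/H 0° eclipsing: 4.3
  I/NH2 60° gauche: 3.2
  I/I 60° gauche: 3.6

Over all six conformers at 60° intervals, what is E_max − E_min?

I at 0° (eclipsed): H(0°)/I(0°) eclipsed 7.0; I(120°)/NH2(120°) eclipsed 10.2; H(240°)/H(240°) eclipsed 4.3 → 21.5 kJ/mol.
I at 60° (staggered): I(120°)/I(60°) gauche 3.6; I(120°)/NH2(180°) gauche 3.2 → 6.8 kJ/mol.
I at 120° (eclipsed): H(0°)/H(0°) eclipsed 4.3; I(120°)/I(120°) eclipsed 12.1; H(240°)/NH2(240°) eclipsed 6.7 → 23.1 kJ/mol.
I at 180° (staggered): I(120°)/I(180°) gauche 3.6 → 3.6 kJ/mol.
I at 240° (eclipsed): H(0°)/NH2(0°) eclipsed 6.7; I(120°)/H(120°) eclipsed 7.0; H(240°)/I(240°) eclipsed 7.0 → 20.7 kJ/mol.
I at 300° (staggered): I(120°)/NH2(60°) gauche 3.2 → 3.2 kJ/mol.
Max at 120° (23.1 kJ/mol), min at 300° (3.2 kJ/mol); barrier = 19.9 kJ/mol.

19.9 kJ/mol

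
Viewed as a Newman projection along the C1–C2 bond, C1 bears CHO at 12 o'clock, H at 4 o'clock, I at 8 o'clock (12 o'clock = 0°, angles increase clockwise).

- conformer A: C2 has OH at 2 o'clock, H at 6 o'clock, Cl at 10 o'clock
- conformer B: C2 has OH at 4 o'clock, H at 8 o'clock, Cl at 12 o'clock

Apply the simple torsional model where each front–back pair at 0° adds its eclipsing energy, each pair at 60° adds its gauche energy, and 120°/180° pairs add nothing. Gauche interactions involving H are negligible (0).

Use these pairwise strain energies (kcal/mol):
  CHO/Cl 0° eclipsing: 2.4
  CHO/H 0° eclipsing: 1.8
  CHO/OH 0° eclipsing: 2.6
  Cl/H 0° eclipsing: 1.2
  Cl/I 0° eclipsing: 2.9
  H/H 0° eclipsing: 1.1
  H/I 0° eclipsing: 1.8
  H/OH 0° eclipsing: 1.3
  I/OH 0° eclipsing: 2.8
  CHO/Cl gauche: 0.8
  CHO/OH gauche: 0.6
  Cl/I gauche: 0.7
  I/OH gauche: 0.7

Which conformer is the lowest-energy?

A (staggered): CHO–OH gauche, CHO–Cl gauche, I–Cl gauche; 0.6 + 0.8 + 0.7 = 2.1 kcal/mol.
B (eclipsed): CHO–Cl eclipsed, H–OH eclipsed, I–H eclipsed; 2.4 + 1.3 + 1.8 = 5.5 kcal/mol.
A has the lowest total (2.1 kcal/mol).

A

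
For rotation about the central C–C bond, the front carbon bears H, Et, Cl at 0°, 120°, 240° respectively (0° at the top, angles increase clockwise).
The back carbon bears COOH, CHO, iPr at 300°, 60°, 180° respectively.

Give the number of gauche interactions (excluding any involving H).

Non-H gauche pairs: Et(120°)/CHO(60°); Et(120°)/iPr(180°); Cl(240°)/COOH(300°); Cl(240°)/iPr(180°) — 4 interactions.

4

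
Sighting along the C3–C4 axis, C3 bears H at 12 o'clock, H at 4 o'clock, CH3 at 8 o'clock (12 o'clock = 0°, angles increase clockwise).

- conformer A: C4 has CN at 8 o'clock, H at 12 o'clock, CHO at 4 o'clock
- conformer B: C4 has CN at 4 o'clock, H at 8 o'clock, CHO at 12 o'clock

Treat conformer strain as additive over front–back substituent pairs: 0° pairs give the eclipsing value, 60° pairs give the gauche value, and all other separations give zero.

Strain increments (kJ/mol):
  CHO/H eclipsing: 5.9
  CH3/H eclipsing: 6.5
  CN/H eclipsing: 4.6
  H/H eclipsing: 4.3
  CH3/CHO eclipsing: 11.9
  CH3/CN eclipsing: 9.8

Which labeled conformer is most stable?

A (eclipsed): H–H eclipsed, H–CHO eclipsed, CH3–CN eclipsed; 4.3 + 5.9 + 9.8 = 20.0 kJ/mol.
B (eclipsed): H–CHO eclipsed, H–CN eclipsed, CH3–H eclipsed; 5.9 + 4.6 + 6.5 = 17.0 kJ/mol.
B has the lowest total (17.0 kJ/mol).

B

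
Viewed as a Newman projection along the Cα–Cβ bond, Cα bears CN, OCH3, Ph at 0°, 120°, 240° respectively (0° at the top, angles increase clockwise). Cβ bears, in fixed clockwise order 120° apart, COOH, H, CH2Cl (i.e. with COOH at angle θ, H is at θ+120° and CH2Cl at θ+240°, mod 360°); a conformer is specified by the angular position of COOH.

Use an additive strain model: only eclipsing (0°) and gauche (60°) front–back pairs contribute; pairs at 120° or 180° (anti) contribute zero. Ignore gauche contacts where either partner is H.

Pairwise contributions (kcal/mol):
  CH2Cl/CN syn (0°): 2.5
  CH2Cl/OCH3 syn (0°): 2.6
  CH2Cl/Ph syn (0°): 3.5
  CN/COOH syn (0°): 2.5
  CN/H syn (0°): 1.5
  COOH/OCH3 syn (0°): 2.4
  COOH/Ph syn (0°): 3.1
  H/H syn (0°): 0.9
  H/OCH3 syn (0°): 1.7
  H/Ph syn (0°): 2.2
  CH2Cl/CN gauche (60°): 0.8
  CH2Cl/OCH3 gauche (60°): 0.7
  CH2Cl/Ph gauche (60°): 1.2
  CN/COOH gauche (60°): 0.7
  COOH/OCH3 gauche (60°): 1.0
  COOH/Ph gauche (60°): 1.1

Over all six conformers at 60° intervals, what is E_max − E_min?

4.1 kcal/mol

COOH at 0° (eclipsed): CN(0°)/COOH(0°) eclipsed 2.5; OCH3(120°)/H(120°) eclipsed 1.7; Ph(240°)/CH2Cl(240°) eclipsed 3.5 → 7.7 kcal/mol.
COOH at 60° (staggered): CN(0°)/COOH(60°) gauche 0.7; CN(0°)/CH2Cl(300°) gauche 0.8; OCH3(120°)/COOH(60°) gauche 1.0; Ph(240°)/CH2Cl(300°) gauche 1.2 → 3.7 kcal/mol.
COOH at 120° (eclipsed): CN(0°)/CH2Cl(0°) eclipsed 2.5; OCH3(120°)/COOH(120°) eclipsed 2.4; Ph(240°)/H(240°) eclipsed 2.2 → 7.1 kcal/mol.
COOH at 180° (staggered): CN(0°)/CH2Cl(60°) gauche 0.8; OCH3(120°)/COOH(180°) gauche 1.0; OCH3(120°)/CH2Cl(60°) gauche 0.7; Ph(240°)/COOH(180°) gauche 1.1 → 3.6 kcal/mol.
COOH at 240° (eclipsed): CN(0°)/H(0°) eclipsed 1.5; OCH3(120°)/CH2Cl(120°) eclipsed 2.6; Ph(240°)/COOH(240°) eclipsed 3.1 → 7.2 kcal/mol.
COOH at 300° (staggered): CN(0°)/COOH(300°) gauche 0.7; OCH3(120°)/CH2Cl(180°) gauche 0.7; Ph(240°)/COOH(300°) gauche 1.1; Ph(240°)/CH2Cl(180°) gauche 1.2 → 3.7 kcal/mol.
Max at 0° (7.7 kcal/mol), min at 180° (3.6 kcal/mol); barrier = 4.1 kcal/mol.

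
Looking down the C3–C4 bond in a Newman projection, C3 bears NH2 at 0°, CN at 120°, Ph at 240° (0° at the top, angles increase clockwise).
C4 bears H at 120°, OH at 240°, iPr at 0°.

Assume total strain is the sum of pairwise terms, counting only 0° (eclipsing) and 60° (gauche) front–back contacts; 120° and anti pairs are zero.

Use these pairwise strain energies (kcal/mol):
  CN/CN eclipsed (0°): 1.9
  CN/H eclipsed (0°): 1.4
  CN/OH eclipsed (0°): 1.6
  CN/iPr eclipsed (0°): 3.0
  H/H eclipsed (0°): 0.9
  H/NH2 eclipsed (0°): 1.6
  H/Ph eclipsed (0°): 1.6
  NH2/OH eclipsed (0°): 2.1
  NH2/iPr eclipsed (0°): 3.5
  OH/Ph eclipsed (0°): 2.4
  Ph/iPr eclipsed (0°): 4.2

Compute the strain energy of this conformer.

7.3 kcal/mol

This conformer is eclipsed. NH2 at 0° is eclipsed with iPr at 0° (3.5); CN at 120° is eclipsed with H at 120° (1.4); Ph at 240° is eclipsed with OH at 240° (2.4). Total 7.3 kcal/mol.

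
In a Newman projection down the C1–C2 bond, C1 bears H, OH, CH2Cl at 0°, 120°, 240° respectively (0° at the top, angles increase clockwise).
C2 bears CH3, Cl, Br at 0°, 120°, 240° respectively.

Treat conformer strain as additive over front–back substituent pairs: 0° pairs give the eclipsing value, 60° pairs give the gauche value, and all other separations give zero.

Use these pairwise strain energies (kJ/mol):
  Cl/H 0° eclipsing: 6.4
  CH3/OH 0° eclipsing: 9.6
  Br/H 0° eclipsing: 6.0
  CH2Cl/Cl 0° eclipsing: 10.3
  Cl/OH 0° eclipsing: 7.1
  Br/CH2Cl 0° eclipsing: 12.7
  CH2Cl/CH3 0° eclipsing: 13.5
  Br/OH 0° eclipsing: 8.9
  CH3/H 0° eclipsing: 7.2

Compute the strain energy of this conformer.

27.0 kJ/mol

This conformer (eclipsed): H–CH3 eclipsed, OH–Cl eclipsed, CH2Cl–Br eclipsed; 7.2 + 7.1 + 12.7 = 27.0 kJ/mol.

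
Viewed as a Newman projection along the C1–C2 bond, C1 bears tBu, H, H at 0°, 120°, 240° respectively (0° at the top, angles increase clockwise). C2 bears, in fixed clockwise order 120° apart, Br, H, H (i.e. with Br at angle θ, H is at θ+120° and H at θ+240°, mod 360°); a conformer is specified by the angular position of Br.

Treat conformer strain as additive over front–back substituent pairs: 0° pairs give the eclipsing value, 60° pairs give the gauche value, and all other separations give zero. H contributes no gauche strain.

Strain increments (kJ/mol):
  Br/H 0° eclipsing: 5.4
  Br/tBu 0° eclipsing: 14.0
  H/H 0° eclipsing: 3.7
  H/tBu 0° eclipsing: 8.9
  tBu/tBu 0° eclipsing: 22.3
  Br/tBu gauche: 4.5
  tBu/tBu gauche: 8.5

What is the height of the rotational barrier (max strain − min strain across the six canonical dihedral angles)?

Br at 0° (eclipsed): tBu(0°)/Br(0°) eclipsed 14.0; H(120°)/H(120°) eclipsed 3.7; H(240°)/H(240°) eclipsed 3.7 → 21.4 kJ/mol.
Br at 60° (staggered): tBu(0°)/Br(60°) gauche 4.5 → 4.5 kJ/mol.
Br at 120° (eclipsed): tBu(0°)/H(0°) eclipsed 8.9; H(120°)/Br(120°) eclipsed 5.4; H(240°)/H(240°) eclipsed 3.7 → 18.0 kJ/mol.
Br at 180° (staggered): no non-H gauche contacts → 0.0 kJ/mol.
Br at 240° (eclipsed): tBu(0°)/H(0°) eclipsed 8.9; H(120°)/H(120°) eclipsed 3.7; H(240°)/Br(240°) eclipsed 5.4 → 18.0 kJ/mol.
Br at 300° (staggered): tBu(0°)/Br(300°) gauche 4.5 → 4.5 kJ/mol.
Max at 0° (21.4 kJ/mol), min at 180° (0.0 kJ/mol); barrier = 21.4 kJ/mol.

21.4 kJ/mol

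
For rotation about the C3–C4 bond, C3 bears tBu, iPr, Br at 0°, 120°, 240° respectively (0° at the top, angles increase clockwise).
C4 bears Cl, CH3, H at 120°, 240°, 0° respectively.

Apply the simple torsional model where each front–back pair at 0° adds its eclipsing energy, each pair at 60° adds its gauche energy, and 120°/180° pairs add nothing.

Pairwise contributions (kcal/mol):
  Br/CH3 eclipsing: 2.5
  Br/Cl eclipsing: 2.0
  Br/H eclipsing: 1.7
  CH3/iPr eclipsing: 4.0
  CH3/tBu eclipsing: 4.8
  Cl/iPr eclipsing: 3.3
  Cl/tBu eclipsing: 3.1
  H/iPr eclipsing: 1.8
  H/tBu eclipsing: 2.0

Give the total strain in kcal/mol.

7.8 kcal/mol

This conformer (eclipsed): tBu(0°)/H(0°) eclipsed 2.0; iPr(120°)/Cl(120°) eclipsed 3.3; Br(240°)/CH3(240°) eclipsed 2.5 → 7.8 kcal/mol.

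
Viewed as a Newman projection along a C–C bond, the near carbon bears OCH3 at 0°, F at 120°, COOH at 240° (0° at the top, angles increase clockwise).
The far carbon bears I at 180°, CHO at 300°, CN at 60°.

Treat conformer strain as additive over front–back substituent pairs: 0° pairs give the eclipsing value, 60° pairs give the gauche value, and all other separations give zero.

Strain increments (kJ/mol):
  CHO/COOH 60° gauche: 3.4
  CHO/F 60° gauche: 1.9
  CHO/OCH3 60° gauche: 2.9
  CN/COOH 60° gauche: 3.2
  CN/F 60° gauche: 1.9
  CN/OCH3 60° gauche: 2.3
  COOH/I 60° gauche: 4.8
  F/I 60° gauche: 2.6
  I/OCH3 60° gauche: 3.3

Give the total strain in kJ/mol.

17.9 kJ/mol

This conformer (staggered): OCH3–CHO gauche, OCH3–CN gauche, F–I gauche, F–CN gauche, COOH–I gauche, COOH–CHO gauche; 2.9 + 2.3 + 2.6 + 1.9 + 4.8 + 3.4 = 17.9 kJ/mol.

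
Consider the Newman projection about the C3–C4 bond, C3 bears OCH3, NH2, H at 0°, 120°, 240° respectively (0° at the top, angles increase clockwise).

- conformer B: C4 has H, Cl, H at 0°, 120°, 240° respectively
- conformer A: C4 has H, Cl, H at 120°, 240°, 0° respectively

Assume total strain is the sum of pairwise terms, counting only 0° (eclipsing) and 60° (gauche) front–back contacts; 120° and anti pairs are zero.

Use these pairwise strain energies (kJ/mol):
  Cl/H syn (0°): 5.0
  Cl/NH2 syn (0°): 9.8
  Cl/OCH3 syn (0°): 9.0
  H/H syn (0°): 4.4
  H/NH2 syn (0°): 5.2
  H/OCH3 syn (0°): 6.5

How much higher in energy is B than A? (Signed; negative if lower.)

+4.0 kJ/mol

B (eclipsed): OCH3–H eclipsed, NH2–Cl eclipsed, H–H eclipsed; 6.5 + 9.8 + 4.4 = 20.7 kJ/mol.
A (eclipsed): OCH3–H eclipsed, NH2–H eclipsed, H–Cl eclipsed; 6.5 + 5.2 + 5.0 = 16.7 kJ/mol.
E(B) − E(A) = 20.7 − 16.7 = +4.0 kJ/mol.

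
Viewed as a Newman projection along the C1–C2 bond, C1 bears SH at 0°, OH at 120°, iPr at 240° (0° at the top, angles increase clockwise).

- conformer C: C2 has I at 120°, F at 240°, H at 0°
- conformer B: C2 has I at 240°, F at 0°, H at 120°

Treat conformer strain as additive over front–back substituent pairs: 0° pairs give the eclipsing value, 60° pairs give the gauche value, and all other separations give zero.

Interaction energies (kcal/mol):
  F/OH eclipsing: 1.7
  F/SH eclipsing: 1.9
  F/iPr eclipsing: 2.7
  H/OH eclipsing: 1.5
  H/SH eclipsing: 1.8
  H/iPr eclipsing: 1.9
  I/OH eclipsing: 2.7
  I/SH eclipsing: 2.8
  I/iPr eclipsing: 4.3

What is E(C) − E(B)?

C is eclipsed. SH at 0° is eclipsed with H at 0° (1.8); OH at 120° is eclipsed with I at 120° (2.7); iPr at 240° is eclipsed with F at 240° (2.7). Total 7.2 kcal/mol.
B is eclipsed. SH at 0° is eclipsed with F at 0° (1.9); OH at 120° is eclipsed with H at 120° (1.5); iPr at 240° is eclipsed with I at 240° (4.3). Total 7.7 kcal/mol.
E(C) − E(B) = 7.2 − 7.7 = -0.5 kcal/mol.

-0.5 kcal/mol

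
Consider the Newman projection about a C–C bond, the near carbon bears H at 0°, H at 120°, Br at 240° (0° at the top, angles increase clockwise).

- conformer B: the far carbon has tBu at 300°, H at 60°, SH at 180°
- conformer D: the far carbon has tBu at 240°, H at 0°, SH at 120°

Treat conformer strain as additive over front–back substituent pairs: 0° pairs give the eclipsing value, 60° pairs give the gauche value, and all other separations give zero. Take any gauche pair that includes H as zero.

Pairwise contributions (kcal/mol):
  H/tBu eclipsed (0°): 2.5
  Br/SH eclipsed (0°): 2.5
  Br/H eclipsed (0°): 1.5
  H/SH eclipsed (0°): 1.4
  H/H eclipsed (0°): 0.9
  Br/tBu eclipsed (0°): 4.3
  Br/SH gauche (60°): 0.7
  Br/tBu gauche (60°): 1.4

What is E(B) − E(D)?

B (staggered): Br(240°)/tBu(300°) gauche 1.4; Br(240°)/SH(180°) gauche 0.7 → 2.1 kcal/mol.
D (eclipsed): H(0°)/H(0°) eclipsed 0.9; H(120°)/SH(120°) eclipsed 1.4; Br(240°)/tBu(240°) eclipsed 4.3 → 6.6 kcal/mol.
E(B) − E(D) = 2.1 − 6.6 = -4.5 kcal/mol.

-4.5 kcal/mol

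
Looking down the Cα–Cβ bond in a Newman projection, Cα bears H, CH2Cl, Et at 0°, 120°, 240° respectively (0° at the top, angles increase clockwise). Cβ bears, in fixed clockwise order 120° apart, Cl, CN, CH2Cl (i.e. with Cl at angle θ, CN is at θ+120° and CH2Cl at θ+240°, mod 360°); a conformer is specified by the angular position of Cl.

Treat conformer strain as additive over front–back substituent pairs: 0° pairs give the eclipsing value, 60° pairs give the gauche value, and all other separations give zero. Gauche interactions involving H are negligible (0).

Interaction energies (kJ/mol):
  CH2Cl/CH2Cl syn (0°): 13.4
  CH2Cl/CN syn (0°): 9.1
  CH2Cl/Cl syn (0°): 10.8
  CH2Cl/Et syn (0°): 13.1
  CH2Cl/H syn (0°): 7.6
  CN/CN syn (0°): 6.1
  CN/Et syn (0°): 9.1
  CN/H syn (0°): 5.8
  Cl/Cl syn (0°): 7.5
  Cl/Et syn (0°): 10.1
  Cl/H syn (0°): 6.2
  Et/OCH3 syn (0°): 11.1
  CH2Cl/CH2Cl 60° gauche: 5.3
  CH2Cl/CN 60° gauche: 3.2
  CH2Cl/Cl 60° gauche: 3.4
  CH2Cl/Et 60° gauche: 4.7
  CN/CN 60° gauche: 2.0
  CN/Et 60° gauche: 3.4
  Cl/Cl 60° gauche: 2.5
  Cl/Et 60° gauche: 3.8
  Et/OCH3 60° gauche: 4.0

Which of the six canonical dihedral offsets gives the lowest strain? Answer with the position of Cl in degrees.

60°

Cl at 0° is eclipsed. H at 0° is eclipsed with Cl at 0° (6.2); CH2Cl at 120° is eclipsed with CN at 120° (9.1); Et at 240° is eclipsed with CH2Cl at 240° (13.1). Total 28.4 kJ/mol.
Cl at 60° is staggered. CH2Cl at 120° is gauche with Cl at 60° (3.4); CH2Cl at 120° is gauche with CN at 180° (3.2); Et at 240° is gauche with CN at 180° (3.4); Et at 240° is gauche with CH2Cl at 300° (4.7). Total 14.7 kJ/mol.
Cl at 120° is eclipsed. H at 0° is eclipsed with CH2Cl at 0° (7.6); CH2Cl at 120° is eclipsed with Cl at 120° (10.8); Et at 240° is eclipsed with CN at 240° (9.1). Total 27.5 kJ/mol.
Cl at 180° is staggered. CH2Cl at 120° is gauche with Cl at 180° (3.4); CH2Cl at 120° is gauche with CH2Cl at 60° (5.3); Et at 240° is gauche with Cl at 180° (3.8); Et at 240° is gauche with CN at 300° (3.4). Total 15.9 kJ/mol.
Cl at 240° is eclipsed. H at 0° is eclipsed with CN at 0° (5.8); CH2Cl at 120° is eclipsed with CH2Cl at 120° (13.4); Et at 240° is eclipsed with Cl at 240° (10.1). Total 29.3 kJ/mol.
Cl at 300° is staggered. CH2Cl at 120° is gauche with CN at 60° (3.2); CH2Cl at 120° is gauche with CH2Cl at 180° (5.3); Et at 240° is gauche with Cl at 300° (3.8); Et at 240° is gauche with CH2Cl at 180° (4.7). Total 17.0 kJ/mol.
The minimum (14.7 kJ/mol) occurs with Cl at 60°.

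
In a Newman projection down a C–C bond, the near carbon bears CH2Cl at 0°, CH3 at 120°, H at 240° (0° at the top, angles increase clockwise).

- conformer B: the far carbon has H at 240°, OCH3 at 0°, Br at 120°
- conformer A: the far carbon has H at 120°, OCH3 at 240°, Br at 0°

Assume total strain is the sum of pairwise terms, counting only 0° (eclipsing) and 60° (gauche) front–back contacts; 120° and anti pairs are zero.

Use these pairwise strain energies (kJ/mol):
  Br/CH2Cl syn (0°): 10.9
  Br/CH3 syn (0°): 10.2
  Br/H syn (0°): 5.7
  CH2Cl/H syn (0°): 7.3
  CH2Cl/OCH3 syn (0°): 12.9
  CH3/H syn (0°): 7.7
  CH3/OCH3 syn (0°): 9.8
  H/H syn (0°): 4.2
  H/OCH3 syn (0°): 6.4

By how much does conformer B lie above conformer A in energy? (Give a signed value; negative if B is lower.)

+2.3 kJ/mol

B (eclipsed): CH2Cl–OCH3 eclipsed, CH3–Br eclipsed, H–H eclipsed; 12.9 + 10.2 + 4.2 = 27.3 kJ/mol.
A (eclipsed): CH2Cl–Br eclipsed, CH3–H eclipsed, H–OCH3 eclipsed; 10.9 + 7.7 + 6.4 = 25.0 kJ/mol.
E(B) − E(A) = 27.3 − 25.0 = +2.3 kJ/mol.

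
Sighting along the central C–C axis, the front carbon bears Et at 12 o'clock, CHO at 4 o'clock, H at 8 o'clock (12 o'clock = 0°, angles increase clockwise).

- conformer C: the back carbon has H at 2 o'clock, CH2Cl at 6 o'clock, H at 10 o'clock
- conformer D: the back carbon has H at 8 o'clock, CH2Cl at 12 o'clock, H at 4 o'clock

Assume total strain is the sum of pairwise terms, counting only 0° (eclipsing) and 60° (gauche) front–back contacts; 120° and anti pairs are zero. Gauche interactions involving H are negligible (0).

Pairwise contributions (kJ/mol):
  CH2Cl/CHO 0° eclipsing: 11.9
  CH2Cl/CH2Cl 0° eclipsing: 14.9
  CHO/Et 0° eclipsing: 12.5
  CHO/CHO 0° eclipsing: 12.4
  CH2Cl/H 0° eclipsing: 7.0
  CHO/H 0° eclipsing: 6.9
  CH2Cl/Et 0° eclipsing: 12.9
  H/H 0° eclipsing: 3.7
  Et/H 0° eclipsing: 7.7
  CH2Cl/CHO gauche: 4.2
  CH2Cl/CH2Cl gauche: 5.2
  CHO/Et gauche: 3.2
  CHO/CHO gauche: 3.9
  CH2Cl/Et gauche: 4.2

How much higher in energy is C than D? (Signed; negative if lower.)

C is staggered. CHO at 120° is gauche with CH2Cl at 180° (4.2). Total 4.2 kJ/mol.
D is eclipsed. Et at 0° is eclipsed with CH2Cl at 0° (12.9); CHO at 120° is eclipsed with H at 120° (6.9); H at 240° is eclipsed with H at 240° (3.7). Total 23.5 kJ/mol.
E(C) − E(D) = 4.2 − 23.5 = -19.3 kJ/mol.

-19.3 kJ/mol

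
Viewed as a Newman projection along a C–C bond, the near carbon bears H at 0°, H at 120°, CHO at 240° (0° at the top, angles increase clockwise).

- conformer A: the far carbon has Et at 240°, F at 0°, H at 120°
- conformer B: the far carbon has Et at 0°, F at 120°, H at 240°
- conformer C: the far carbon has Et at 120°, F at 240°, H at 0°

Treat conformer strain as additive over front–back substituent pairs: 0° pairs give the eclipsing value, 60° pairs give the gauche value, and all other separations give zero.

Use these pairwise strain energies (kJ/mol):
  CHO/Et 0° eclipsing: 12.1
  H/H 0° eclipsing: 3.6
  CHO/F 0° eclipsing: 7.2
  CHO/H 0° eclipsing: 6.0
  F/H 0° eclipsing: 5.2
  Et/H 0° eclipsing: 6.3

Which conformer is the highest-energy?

A

A (eclipsed): H(0°)/F(0°) eclipsed 5.2; H(120°)/H(120°) eclipsed 3.6; CHO(240°)/Et(240°) eclipsed 12.1 → 20.9 kJ/mol.
B (eclipsed): H(0°)/Et(0°) eclipsed 6.3; H(120°)/F(120°) eclipsed 5.2; CHO(240°)/H(240°) eclipsed 6.0 → 17.5 kJ/mol.
C (eclipsed): H(0°)/H(0°) eclipsed 3.6; H(120°)/Et(120°) eclipsed 6.3; CHO(240°)/F(240°) eclipsed 7.2 → 17.1 kJ/mol.
A has the highest total (20.9 kJ/mol).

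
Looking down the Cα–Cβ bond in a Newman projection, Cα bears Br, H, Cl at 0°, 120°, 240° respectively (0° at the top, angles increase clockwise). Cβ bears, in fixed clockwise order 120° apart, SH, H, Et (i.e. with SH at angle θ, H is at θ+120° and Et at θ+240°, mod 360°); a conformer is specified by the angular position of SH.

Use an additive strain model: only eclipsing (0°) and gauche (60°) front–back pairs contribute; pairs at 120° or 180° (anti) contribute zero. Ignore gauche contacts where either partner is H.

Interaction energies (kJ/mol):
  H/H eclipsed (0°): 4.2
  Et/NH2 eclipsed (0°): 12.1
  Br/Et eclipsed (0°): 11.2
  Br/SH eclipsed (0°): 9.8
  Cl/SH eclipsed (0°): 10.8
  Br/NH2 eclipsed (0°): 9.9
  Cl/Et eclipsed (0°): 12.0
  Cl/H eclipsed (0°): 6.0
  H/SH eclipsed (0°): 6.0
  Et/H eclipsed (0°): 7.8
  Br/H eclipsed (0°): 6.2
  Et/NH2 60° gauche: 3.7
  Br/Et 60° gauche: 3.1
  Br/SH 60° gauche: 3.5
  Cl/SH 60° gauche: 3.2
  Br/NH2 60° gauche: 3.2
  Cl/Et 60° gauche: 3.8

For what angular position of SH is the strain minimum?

SH at 0° (eclipsed): Br(0°)/SH(0°) eclipsed 9.8; H(120°)/H(120°) eclipsed 4.2; Cl(240°)/Et(240°) eclipsed 12.0 → 26.0 kJ/mol.
SH at 60° (staggered): Br(0°)/SH(60°) gauche 3.5; Br(0°)/Et(300°) gauche 3.1; Cl(240°)/Et(300°) gauche 3.8 → 10.4 kJ/mol.
SH at 120° (eclipsed): Br(0°)/Et(0°) eclipsed 11.2; H(120°)/SH(120°) eclipsed 6.0; Cl(240°)/H(240°) eclipsed 6.0 → 23.2 kJ/mol.
SH at 180° (staggered): Br(0°)/Et(60°) gauche 3.1; Cl(240°)/SH(180°) gauche 3.2 → 6.3 kJ/mol.
SH at 240° (eclipsed): Br(0°)/H(0°) eclipsed 6.2; H(120°)/Et(120°) eclipsed 7.8; Cl(240°)/SH(240°) eclipsed 10.8 → 24.8 kJ/mol.
SH at 300° (staggered): Br(0°)/SH(300°) gauche 3.5; Cl(240°)/SH(300°) gauche 3.2; Cl(240°)/Et(180°) gauche 3.8 → 10.5 kJ/mol.
The minimum (6.3 kJ/mol) occurs with SH at 180°.

180°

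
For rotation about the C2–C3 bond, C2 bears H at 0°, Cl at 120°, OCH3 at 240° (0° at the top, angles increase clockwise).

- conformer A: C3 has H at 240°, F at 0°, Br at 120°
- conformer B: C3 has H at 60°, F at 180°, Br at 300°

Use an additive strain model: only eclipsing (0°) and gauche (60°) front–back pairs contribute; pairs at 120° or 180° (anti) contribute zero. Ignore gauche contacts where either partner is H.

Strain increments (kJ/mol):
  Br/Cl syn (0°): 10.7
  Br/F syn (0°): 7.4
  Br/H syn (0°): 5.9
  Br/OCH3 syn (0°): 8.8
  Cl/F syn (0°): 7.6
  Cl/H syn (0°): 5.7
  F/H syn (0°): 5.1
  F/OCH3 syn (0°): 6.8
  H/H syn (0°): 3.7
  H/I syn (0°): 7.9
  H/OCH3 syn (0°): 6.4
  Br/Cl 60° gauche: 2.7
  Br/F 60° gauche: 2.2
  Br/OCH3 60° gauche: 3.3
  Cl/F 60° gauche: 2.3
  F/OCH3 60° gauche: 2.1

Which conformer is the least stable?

A (eclipsed): H(0°)/F(0°) eclipsed 5.1; Cl(120°)/Br(120°) eclipsed 10.7; OCH3(240°)/H(240°) eclipsed 6.4 → 22.2 kJ/mol.
B (staggered): Cl(120°)/F(180°) gauche 2.3; OCH3(240°)/F(180°) gauche 2.1; OCH3(240°)/Br(300°) gauche 3.3 → 7.7 kJ/mol.
A has the highest total (22.2 kJ/mol).

A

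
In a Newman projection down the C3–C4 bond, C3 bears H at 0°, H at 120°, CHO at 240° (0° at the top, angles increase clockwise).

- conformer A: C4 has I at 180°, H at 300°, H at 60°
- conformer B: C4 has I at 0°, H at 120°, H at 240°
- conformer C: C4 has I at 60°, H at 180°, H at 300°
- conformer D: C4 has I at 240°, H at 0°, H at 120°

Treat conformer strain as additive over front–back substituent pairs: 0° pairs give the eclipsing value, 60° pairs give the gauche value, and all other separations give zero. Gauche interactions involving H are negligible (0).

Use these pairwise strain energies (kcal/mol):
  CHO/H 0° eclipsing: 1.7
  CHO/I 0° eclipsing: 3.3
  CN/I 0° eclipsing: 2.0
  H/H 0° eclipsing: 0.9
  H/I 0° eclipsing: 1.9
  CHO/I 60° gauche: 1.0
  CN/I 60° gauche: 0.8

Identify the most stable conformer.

A is staggered. CHO at 240° is gauche with I at 180° (1.0). Total 1.0 kcal/mol.
B is eclipsed. H at 0° is eclipsed with I at 0° (1.9); H at 120° is eclipsed with H at 120° (0.9); CHO at 240° is eclipsed with H at 240° (1.7). Total 4.5 kcal/mol.
C (staggered): no non-H gauche contacts → 0.0 kcal/mol.
D is eclipsed. H at 0° is eclipsed with H at 0° (0.9); H at 120° is eclipsed with H at 120° (0.9); CHO at 240° is eclipsed with I at 240° (3.3). Total 5.1 kcal/mol.
C has the lowest total (0.0 kcal/mol).

C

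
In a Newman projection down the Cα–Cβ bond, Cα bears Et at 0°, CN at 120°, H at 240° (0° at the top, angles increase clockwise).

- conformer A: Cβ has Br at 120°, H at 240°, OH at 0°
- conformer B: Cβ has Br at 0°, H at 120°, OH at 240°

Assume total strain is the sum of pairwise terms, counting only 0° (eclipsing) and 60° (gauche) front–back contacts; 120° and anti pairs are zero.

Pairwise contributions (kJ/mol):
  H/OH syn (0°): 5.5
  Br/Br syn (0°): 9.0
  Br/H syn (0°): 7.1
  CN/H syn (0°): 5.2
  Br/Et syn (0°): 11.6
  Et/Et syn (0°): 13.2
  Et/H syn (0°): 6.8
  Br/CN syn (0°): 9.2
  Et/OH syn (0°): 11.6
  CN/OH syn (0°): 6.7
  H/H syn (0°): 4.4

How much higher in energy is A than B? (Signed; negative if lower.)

+2.9 kJ/mol

A (eclipsed): Et(0°)/OH(0°) eclipsed 11.6; CN(120°)/Br(120°) eclipsed 9.2; H(240°)/H(240°) eclipsed 4.4 → 25.2 kJ/mol.
B (eclipsed): Et(0°)/Br(0°) eclipsed 11.6; CN(120°)/H(120°) eclipsed 5.2; H(240°)/OH(240°) eclipsed 5.5 → 22.3 kJ/mol.
E(A) − E(B) = 25.2 − 22.3 = +2.9 kJ/mol.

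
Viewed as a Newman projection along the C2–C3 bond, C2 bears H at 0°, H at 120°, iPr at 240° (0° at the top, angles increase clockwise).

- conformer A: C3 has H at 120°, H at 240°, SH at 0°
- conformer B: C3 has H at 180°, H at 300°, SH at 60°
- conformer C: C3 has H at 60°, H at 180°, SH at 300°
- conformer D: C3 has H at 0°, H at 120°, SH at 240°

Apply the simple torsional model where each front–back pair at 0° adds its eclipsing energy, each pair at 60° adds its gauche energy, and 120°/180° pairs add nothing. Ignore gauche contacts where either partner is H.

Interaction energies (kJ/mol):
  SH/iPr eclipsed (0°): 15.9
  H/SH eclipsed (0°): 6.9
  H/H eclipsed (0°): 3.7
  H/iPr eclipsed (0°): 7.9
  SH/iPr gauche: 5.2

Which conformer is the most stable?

B

A (eclipsed): H–SH eclipsed, H–H eclipsed, iPr–H eclipsed; 6.9 + 3.7 + 7.9 = 18.5 kJ/mol.
B (staggered): no non-H gauche contacts → 0.0 kJ/mol.
C (staggered): iPr–SH gauche; 5.2 = 5.2 kJ/mol.
D (eclipsed): H–H eclipsed, H–H eclipsed, iPr–SH eclipsed; 3.7 + 3.7 + 15.9 = 23.3 kJ/mol.
B has the lowest total (0.0 kJ/mol).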